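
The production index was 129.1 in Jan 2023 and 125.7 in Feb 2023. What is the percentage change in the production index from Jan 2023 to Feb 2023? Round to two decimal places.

Change = (125.7 − 129.1) / 129.1 × 100
       = -3.4 / 129.1 × 100 = -2.6336%

-2.63%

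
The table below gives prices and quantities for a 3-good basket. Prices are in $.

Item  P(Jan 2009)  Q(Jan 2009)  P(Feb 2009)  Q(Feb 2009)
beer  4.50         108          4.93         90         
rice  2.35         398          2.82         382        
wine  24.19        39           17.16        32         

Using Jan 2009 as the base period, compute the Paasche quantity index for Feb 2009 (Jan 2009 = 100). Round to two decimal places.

Paasche quantity index uses current-period prices as weights.
ΣP(Feb 2009)·Q(Feb 2009) = 4.93×90 + 2.82×382 + 17.16×32 = 443.7 + 1077.24 + 549.12 = 2070.06
ΣP(Feb 2009)·Q(Jan 2009) = 4.93×108 + 2.82×398 + 17.16×39 = 532.44 + 1122.36 + 669.24 = 2324.04
Index = 2070.06 / 2324.04 × 100 = 89.0716

89.07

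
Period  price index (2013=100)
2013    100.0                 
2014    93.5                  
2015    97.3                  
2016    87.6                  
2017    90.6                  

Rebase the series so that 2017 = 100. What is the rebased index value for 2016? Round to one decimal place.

96.7

Rebased(2016) = 87.6 / 90.6 × 100 = 96.6887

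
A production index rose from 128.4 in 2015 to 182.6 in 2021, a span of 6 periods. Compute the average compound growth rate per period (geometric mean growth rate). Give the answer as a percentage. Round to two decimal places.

6.04%

Growth factor = (182.6/128.4)^(1/6) = (1.422118)^(1/6) = 1.060448
Growth rate = 1.060448 − 1 = 0.060448 = 6.0448%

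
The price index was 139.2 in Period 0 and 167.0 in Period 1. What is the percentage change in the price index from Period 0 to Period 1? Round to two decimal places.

19.97%

Change = (167.0 − 139.2) / 139.2 × 100
       = 27.8 / 139.2 × 100 = 19.9713%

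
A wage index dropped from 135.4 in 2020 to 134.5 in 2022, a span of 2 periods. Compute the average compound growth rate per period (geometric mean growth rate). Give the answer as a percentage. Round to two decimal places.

-0.33%

Growth factor = (134.5/135.4)^(1/2) = (0.993353)^(1/2) = 0.996671
Growth rate = 0.996671 − 1 = -0.003329 = -0.3329%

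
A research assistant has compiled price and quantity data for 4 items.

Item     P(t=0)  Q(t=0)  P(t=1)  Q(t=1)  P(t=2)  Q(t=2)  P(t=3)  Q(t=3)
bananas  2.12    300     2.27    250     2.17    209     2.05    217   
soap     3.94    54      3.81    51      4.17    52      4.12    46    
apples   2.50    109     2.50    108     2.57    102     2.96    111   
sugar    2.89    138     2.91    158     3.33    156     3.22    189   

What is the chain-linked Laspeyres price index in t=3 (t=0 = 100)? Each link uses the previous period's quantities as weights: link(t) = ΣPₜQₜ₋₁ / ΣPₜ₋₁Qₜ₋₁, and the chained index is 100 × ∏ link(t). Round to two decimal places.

106.94

Link t=0→t=1:
ΣP(t=1)Q(t=0) = 2.27×300 + 3.81×54 + 2.50×109 + 2.91×138 = 681 + 205.74 + 272.5 + 401.58 = 1560.82
ΣP(t=0)Q(t=0) = 2.12×300 + 3.94×54 + 2.50×109 + 2.89×138 = 636 + 212.76 + 272.5 + 398.82 = 1520.08
link = 1560.82/1520.08 = 1.026801
Link t=1→t=2:
ΣP(t=2)Q(t=1) = 2.17×250 + 4.17×51 + 2.57×108 + 3.33×158 = 542.5 + 212.67 + 277.56 + 526.14 = 1558.87
ΣP(t=1)Q(t=1) = 2.27×250 + 3.81×51 + 2.50×108 + 2.91×158 = 567.5 + 194.31 + 270 + 459.78 = 1491.59
link = 1558.87/1491.59 = 1.045106
Link t=2→t=3:
ΣP(t=3)Q(t=2) = 2.05×209 + 4.12×52 + 2.96×102 + 3.22×156 = 428.45 + 214.24 + 301.92 + 502.32 = 1446.93
ΣP(t=2)Q(t=2) = 2.17×209 + 4.17×52 + 2.57×102 + 3.33×156 = 453.53 + 216.84 + 262.14 + 519.48 = 1451.99
link = 1446.93/1451.99 = 0.996515
Chained index = 100 × 1.026801 × 1.045106 × 0.996515 = 106.9377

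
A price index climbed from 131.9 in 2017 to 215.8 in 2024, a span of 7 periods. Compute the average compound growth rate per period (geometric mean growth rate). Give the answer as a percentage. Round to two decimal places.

Growth factor = (215.8/131.9)^(1/7) = (1.636088)^(1/7) = 1.072862
Growth rate = 1.072862 − 1 = 0.072862 = 7.2862%

7.29%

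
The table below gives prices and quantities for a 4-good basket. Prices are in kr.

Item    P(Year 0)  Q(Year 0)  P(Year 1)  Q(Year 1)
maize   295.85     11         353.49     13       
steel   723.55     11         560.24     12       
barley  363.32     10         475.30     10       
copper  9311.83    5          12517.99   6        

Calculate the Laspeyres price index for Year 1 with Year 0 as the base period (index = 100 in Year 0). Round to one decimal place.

126.0

Laspeyres price index uses base-period quantities as weights.
ΣP(Year 1)·Q(Year 0) = 353.49×11 + 560.24×11 + 475.30×10 + 12517.99×5 = 3888.39 + 6162.64 + 4753 + 62589.95 = 77393.98
ΣP(Year 0)·Q(Year 0) = 295.85×11 + 723.55×11 + 363.32×10 + 9311.83×5 = 3254.35 + 7959.05 + 3633.2 + 46559.15 = 61405.75
Index = 77393.98 / 61405.75 × 100 = 126.0370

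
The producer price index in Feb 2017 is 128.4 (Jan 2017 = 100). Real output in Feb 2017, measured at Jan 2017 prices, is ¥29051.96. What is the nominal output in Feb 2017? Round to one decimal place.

Nominal = Real × (Index/100) = 29051.96 × (128.4/100)
        = 29051.96 × 1.284 = 37302.7166

37302.7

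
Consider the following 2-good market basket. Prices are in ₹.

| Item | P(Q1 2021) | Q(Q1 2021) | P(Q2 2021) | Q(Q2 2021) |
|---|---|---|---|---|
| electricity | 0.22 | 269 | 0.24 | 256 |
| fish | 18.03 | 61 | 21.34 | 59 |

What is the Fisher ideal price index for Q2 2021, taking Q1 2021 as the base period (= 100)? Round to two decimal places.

Laspeyres component (base-period weights):
ΣP(Q2 2021)Q(Q1 2021) = 0.24×269 + 21.34×61 = 64.56 + 1301.74 = 1366.3
ΣP(Q1 2021)Q(Q1 2021) = 0.22×269 + 18.03×61 = 59.18 + 1099.83 = 1159.01
L = 1366.3 / 1159.01 × 100 = 117.8851
Paasche component (current-period weights):
ΣP(Q2 2021)Q(Q2 2021) = 0.24×256 + 21.34×59 = 61.44 + 1259.06 = 1320.5
ΣP(Q1 2021)Q(Q2 2021) = 0.22×256 + 18.03×59 = 56.32 + 1063.77 = 1120.09
P = 1320.5 / 1120.09 × 100 = 117.8923
Fisher = √(L × P) = √(117.8851 × 117.8923) = 117.8887

117.89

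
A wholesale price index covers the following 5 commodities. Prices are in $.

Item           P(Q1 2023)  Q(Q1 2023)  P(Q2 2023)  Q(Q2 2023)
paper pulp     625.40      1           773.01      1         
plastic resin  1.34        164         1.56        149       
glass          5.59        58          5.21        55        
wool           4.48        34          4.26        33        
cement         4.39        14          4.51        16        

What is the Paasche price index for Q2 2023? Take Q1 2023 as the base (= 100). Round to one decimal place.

111.4

Paasche price index uses current-period quantities as weights.
ΣP(Q2 2023)·Q(Q2 2023) = 773.01×1 + 1.56×149 + 5.21×55 + 4.26×33 + 4.51×16 = 773.01 + 232.44 + 286.55 + 140.58 + 72.16 = 1504.74
ΣP(Q1 2023)·Q(Q2 2023) = 625.40×1 + 1.34×149 + 5.59×55 + 4.48×33 + 4.39×16 = 625.4 + 199.66 + 307.45 + 147.84 + 70.24 = 1350.59
Index = 1504.74 / 1350.59 × 100 = 111.4135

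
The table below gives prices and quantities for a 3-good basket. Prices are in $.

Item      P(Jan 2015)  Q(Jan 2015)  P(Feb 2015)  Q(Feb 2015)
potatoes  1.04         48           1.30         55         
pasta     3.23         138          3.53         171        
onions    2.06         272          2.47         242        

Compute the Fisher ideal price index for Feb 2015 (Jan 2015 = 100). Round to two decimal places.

Laspeyres component (base-period weights):
ΣP(Feb 2015)Q(Jan 2015) = 1.30×48 + 3.53×138 + 2.47×272 = 62.4 + 487.14 + 671.84 = 1221.38
ΣP(Jan 2015)Q(Jan 2015) = 1.04×48 + 3.23×138 + 2.06×272 = 49.92 + 445.74 + 560.32 = 1055.98
L = 1221.38 / 1055.98 × 100 = 115.6632
Paasche component (current-period weights):
ΣP(Feb 2015)Q(Feb 2015) = 1.30×55 + 3.53×171 + 2.47×242 = 71.5 + 603.63 + 597.74 = 1272.87
ΣP(Jan 2015)Q(Feb 2015) = 1.04×55 + 3.23×171 + 2.06×242 = 57.2 + 552.33 + 498.52 = 1108.05
P = 1272.87 / 1108.05 × 100 = 114.8748
Fisher = √(L × P) = √(115.6632 × 114.8748) = 115.2683

115.27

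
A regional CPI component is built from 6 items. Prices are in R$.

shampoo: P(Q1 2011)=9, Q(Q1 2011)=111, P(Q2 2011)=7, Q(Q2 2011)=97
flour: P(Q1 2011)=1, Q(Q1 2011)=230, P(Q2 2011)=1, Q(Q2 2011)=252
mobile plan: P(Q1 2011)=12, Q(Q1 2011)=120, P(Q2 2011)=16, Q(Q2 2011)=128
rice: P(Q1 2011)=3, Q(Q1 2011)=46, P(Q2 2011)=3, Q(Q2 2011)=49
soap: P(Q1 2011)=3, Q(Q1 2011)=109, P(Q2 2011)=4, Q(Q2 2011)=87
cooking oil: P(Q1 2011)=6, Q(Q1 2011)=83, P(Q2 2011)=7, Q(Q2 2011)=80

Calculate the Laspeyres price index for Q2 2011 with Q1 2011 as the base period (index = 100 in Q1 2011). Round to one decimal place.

Laspeyres price index uses base-period quantities as weights.
ΣP(Q2 2011)·Q(Q1 2011) = 7×111 + 1×230 + 16×120 + 3×46 + 4×109 + 7×83 = 777 + 230 + 1920 + 138 + 436 + 581 = 4082
ΣP(Q1 2011)·Q(Q1 2011) = 9×111 + 1×230 + 12×120 + 3×46 + 3×109 + 6×83 = 999 + 230 + 1440 + 138 + 327 + 498 = 3632
Index = 4082 / 3632 × 100 = 112.3899

112.4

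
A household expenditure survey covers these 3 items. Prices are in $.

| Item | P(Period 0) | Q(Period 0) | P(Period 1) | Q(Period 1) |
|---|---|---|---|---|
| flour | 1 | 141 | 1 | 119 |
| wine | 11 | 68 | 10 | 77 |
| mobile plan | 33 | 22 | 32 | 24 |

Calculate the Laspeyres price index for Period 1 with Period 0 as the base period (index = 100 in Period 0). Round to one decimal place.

Laspeyres price index uses base-period quantities as weights.
ΣP(Period 1)·Q(Period 0) = 1×141 + 10×68 + 32×22 = 141 + 680 + 704 = 1525
ΣP(Period 0)·Q(Period 0) = 1×141 + 11×68 + 33×22 = 141 + 748 + 726 = 1615
Index = 1525 / 1615 × 100 = 94.4272

94.4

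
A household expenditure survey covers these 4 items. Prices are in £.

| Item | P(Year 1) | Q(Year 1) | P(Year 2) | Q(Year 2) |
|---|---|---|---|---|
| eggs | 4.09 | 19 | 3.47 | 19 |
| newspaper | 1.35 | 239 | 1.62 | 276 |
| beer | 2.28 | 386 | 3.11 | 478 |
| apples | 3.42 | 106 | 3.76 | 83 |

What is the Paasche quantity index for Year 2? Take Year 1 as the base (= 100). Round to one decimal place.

Paasche quantity index uses current-period prices as weights.
ΣP(Year 2)·Q(Year 2) = 3.47×19 + 1.62×276 + 3.11×478 + 3.76×83 = 65.93 + 447.12 + 1486.58 + 312.08 = 2311.71
ΣP(Year 2)·Q(Year 1) = 3.47×19 + 1.62×239 + 3.11×386 + 3.76×106 = 65.93 + 387.18 + 1200.46 + 398.56 = 2052.13
Index = 2311.71 / 2052.13 × 100 = 112.6493

112.6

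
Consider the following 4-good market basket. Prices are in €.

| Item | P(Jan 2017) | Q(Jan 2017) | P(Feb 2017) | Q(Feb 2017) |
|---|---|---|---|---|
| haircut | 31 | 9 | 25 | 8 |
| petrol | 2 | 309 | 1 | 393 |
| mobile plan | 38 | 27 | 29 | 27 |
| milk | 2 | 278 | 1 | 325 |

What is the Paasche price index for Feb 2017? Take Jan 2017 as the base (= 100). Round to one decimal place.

62.8

Paasche price index uses current-period quantities as weights.
ΣP(Feb 2017)·Q(Feb 2017) = 25×8 + 1×393 + 29×27 + 1×325 = 200 + 393 + 783 + 325 = 1701
ΣP(Jan 2017)·Q(Feb 2017) = 31×8 + 2×393 + 38×27 + 2×325 = 248 + 786 + 1026 + 650 = 2710
Index = 1701 / 2710 × 100 = 62.7675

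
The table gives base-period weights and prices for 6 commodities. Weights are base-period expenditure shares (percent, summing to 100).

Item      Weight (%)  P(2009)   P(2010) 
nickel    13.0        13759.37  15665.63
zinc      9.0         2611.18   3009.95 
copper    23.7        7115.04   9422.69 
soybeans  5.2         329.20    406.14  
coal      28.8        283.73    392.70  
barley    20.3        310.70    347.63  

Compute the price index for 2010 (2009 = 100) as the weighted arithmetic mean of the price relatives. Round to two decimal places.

nickel: 13.0 × (15665.63/13759.37) = 13.0 × 1.138543 = 14.8011
zinc: 9.0 × (3009.95/2611.18) = 9.0 × 1.152716 = 10.3744
copper: 23.7 × (9422.69/7115.04) = 23.7 × 1.324334 = 31.3867
soybeans: 5.2 × (406.14/329.20) = 5.2 × 1.233718 = 6.4153
coal: 28.8 × (392.70/283.73) = 28.8 × 1.384062 = 39.8610
barley: 20.3 × (347.63/310.70) = 20.3 × 1.118861 = 22.7129
Index = Σ wᵢ·(p₁ᵢ/p₀ᵢ) = 14.8011 + 10.3744 + 31.3867 + 6.4153 + 39.8610 + 22.7129 = 125.5514

125.55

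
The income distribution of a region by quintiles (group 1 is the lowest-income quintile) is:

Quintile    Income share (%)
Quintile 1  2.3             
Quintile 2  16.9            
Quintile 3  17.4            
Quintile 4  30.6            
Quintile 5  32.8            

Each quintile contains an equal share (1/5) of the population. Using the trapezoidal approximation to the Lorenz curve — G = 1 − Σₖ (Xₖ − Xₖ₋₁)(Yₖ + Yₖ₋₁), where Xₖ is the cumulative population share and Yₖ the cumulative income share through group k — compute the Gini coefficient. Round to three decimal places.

Cumulative income shares Yₖ: 0.0230, 0.1920, 0.3660, 0.6720, 1.0000
Σ (Xₖ−Xₖ₋₁)(Yₖ+Yₖ₋₁) = (1/5)(0.0230+0.0000) + (1/5)(0.1920+0.0230) + (1/5)(0.3660+0.1920) + (1/5)(0.6720+0.3660) + (1/5)(1.0000+0.6720)
  = 0.0046 + 0.0430 + 0.1116 + 0.2076 + 0.3344 = 0.7012
G = 1 − 0.7012 = 0.2988

0.299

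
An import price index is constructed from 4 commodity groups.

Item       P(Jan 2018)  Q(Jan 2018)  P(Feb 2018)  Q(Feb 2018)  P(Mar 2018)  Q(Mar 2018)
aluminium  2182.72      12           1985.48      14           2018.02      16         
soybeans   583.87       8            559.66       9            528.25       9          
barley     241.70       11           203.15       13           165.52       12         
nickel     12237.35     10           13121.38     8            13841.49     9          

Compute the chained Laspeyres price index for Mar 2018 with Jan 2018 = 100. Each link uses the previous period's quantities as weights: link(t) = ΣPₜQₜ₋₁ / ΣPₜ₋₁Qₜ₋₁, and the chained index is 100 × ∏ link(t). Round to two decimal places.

107.78

Link Jan 2018→Feb 2018:
ΣP(Feb 2018)Q(Jan 2018) = 1985.48×12 + 559.66×8 + 203.15×11 + 13121.38×10 = 23825.76 + 4477.28 + 2234.65 + 131213.8 = 161751.49
ΣP(Jan 2018)Q(Jan 2018) = 2182.72×12 + 583.87×8 + 241.70×11 + 12237.35×10 = 26192.64 + 4670.96 + 2658.7 + 122373.5 = 155895.8
link = 161751.49/155895.8 = 1.037562
Link Feb 2018→Mar 2018:
ΣP(Mar 2018)Q(Feb 2018) = 2018.02×14 + 528.25×9 + 165.52×13 + 13841.49×8 = 28252.28 + 4754.25 + 2151.76 + 110731.92 = 145890.21
ΣP(Feb 2018)Q(Feb 2018) = 1985.48×14 + 559.66×9 + 203.15×13 + 13121.38×8 = 27796.72 + 5036.94 + 2640.95 + 104971.04 = 140445.65
link = 145890.21/140445.65 = 1.038766
Chained index = 100 × 1.037562 × 1.038766 = 107.7784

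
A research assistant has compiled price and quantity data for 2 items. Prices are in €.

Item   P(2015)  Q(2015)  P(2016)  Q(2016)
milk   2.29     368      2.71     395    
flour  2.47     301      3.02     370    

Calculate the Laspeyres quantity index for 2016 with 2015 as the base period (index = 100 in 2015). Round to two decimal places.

114.64

Laspeyres quantity index uses base-period prices as weights.
ΣP(2015)·Q(2016) = 2.29×395 + 2.47×370 = 904.55 + 913.9 = 1818.45
ΣP(2015)·Q(2015) = 2.29×368 + 2.47×301 = 842.72 + 743.47 = 1586.19
Index = 1818.45 / 1586.19 × 100 = 114.6426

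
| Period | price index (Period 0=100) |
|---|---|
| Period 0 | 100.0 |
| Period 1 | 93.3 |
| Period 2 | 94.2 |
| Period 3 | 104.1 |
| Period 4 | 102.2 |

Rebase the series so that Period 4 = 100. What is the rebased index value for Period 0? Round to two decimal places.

97.85

Rebased(Period 0) = 100.0 / 102.2 × 100 = 97.8474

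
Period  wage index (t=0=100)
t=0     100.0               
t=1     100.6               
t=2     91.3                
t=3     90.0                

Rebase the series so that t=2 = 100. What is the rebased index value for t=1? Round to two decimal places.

Rebased(t=1) = 100.6 / 91.3 × 100 = 110.1862

110.19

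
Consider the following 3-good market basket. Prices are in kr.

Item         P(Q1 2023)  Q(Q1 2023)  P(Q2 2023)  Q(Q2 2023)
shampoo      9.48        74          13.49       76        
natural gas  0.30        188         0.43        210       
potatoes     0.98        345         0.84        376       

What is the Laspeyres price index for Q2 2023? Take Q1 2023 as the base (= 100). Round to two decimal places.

124.90

Laspeyres price index uses base-period quantities as weights.
ΣP(Q2 2023)·Q(Q1 2023) = 13.49×74 + 0.43×188 + 0.84×345 = 998.26 + 80.84 + 289.8 = 1368.9
ΣP(Q1 2023)·Q(Q1 2023) = 9.48×74 + 0.30×188 + 0.98×345 = 701.52 + 56.4 + 338.1 = 1096.02
Index = 1368.9 / 1096.02 × 100 = 124.8974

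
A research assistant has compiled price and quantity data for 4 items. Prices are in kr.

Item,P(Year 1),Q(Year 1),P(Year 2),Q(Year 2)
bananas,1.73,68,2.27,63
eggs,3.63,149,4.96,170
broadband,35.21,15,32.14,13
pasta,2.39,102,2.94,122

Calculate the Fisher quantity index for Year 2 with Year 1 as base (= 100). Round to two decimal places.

Laspeyres component (base-period weights):
ΣP(Year 1)Q(Year 2) = 1.73×63 + 3.63×170 + 35.21×13 + 2.39×122 = 108.99 + 617.1 + 457.73 + 291.58 = 1475.4
ΣP(Year 1)Q(Year 1) = 1.73×68 + 3.63×149 + 35.21×15 + 2.39×102 = 117.64 + 540.87 + 528.15 + 243.78 = 1430.44
L = 1475.4 / 1430.44 × 100 = 103.1431
Paasche component (current-period weights):
ΣP(Year 2)Q(Year 2) = 2.27×63 + 4.96×170 + 32.14×13 + 2.94×122 = 143.01 + 843.2 + 417.82 + 358.68 = 1762.71
ΣP(Year 2)Q(Year 1) = 2.27×68 + 4.96×149 + 32.14×15 + 2.94×102 = 154.36 + 739.04 + 482.1 + 299.88 = 1675.38
P = 1762.71 / 1675.38 × 100 = 105.2125
Fisher = √(L × P) = √(103.1431 × 105.2125) = 104.1727

104.17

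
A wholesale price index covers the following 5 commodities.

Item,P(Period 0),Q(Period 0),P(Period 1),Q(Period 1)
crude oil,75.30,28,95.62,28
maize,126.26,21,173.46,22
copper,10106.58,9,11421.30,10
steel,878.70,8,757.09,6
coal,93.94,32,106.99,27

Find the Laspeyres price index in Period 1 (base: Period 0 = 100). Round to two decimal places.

112.14

Laspeyres price index uses base-period quantities as weights.
ΣP(Period 1)·Q(Period 0) = 95.62×28 + 173.46×21 + 11421.30×9 + 757.09×8 + 106.99×32 = 2677.36 + 3642.66 + 102791.7 + 6056.72 + 3423.68 = 118592.12
ΣP(Period 0)·Q(Period 0) = 75.30×28 + 126.26×21 + 10106.58×9 + 878.70×8 + 93.94×32 = 2108.4 + 2651.46 + 90959.22 + 7029.6 + 3006.08 = 105754.76
Index = 118592.12 / 105754.76 × 100 = 112.1388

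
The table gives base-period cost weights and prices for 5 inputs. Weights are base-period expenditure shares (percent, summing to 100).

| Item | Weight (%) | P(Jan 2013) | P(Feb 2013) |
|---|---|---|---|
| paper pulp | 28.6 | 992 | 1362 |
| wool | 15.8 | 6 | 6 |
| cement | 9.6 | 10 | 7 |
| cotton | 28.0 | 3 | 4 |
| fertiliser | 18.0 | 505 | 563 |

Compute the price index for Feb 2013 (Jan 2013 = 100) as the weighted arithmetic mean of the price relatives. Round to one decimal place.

119.2

paper pulp: 28.6 × (1362/992) = 28.6 × 1.372984 = 39.2673
wool: 15.8 × (6/6) = 15.8 × 1.000000 = 15.8000
cement: 9.6 × (7/10) = 9.6 × 0.700000 = 6.7200
cotton: 28.0 × (4/3) = 28.0 × 1.333333 = 37.3333
fertiliser: 18.0 × (563/505) = 18.0 × 1.114851 = 20.0673
Index = Σ wᵢ·(p₁ᵢ/p₀ᵢ) = 39.2673 + 15.8000 + 6.7200 + 37.3333 + 20.0673 = 119.1880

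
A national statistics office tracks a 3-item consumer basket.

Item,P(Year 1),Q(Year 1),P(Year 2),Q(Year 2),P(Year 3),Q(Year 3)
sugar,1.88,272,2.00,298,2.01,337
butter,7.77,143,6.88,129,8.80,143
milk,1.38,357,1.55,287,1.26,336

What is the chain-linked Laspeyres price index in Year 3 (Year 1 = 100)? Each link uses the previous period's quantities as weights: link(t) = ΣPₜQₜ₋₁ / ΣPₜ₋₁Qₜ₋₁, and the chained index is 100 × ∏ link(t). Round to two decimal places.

Link Year 1→Year 2:
ΣP(Year 2)Q(Year 1) = 2.00×272 + 6.88×143 + 1.55×357 = 544 + 983.84 + 553.35 = 2081.19
ΣP(Year 1)Q(Year 1) = 1.88×272 + 7.77×143 + 1.38×357 = 511.36 + 1111.11 + 492.66 = 2115.13
link = 2081.19/2115.13 = 0.983954
Link Year 2→Year 3:
ΣP(Year 3)Q(Year 2) = 2.01×298 + 8.80×129 + 1.26×287 = 598.98 + 1135.2 + 361.62 = 2095.8
ΣP(Year 2)Q(Year 2) = 2.00×298 + 6.88×129 + 1.55×287 = 596 + 887.52 + 444.85 = 1928.37
link = 2095.8/1928.37 = 1.086825
Chained index = 100 × 0.983954 × 1.086825 = 106.9385

106.94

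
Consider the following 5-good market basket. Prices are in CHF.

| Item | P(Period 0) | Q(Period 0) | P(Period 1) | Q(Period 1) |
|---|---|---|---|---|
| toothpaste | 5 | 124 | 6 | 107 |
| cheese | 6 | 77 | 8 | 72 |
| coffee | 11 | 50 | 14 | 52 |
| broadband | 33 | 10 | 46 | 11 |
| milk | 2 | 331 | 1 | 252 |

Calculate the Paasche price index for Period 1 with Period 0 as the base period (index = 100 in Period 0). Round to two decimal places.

112.39

Paasche price index uses current-period quantities as weights.
ΣP(Period 1)·Q(Period 1) = 6×107 + 8×72 + 14×52 + 46×11 + 1×252 = 642 + 576 + 728 + 506 + 252 = 2704
ΣP(Period 0)·Q(Period 1) = 5×107 + 6×72 + 11×52 + 33×11 + 2×252 = 535 + 432 + 572 + 363 + 504 = 2406
Index = 2704 / 2406 × 100 = 112.3857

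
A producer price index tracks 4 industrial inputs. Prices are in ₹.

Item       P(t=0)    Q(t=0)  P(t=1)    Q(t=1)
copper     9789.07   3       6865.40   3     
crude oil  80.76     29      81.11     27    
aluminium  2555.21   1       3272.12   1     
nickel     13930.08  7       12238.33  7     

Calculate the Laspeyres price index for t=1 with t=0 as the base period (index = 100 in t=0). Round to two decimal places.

84.91

Laspeyres price index uses base-period quantities as weights.
ΣP(t=1)·Q(t=0) = 6865.40×3 + 81.11×29 + 3272.12×1 + 12238.33×7 = 20596.2 + 2352.19 + 3272.12 + 85668.31 = 111888.82
ΣP(t=0)·Q(t=0) = 9789.07×3 + 80.76×29 + 2555.21×1 + 13930.08×7 = 29367.21 + 2342.04 + 2555.21 + 97510.56 = 131775.02
Index = 111888.82 / 131775.02 × 100 = 84.9090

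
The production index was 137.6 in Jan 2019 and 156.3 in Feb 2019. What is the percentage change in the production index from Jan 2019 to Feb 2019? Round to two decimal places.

13.59%

Change = (156.3 − 137.6) / 137.6 × 100
       = 18.7 / 137.6 × 100 = 13.5901%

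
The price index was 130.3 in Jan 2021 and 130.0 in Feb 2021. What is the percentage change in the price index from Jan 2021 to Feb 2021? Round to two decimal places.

-0.23%

Change = (130.0 − 130.3) / 130.3 × 100
       = -0.3 / 130.3 × 100 = -0.2302%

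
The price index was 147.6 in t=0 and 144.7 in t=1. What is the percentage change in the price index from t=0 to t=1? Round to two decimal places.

-1.96%

Change = (144.7 − 147.6) / 147.6 × 100
       = -2.9 / 147.6 × 100 = -1.9648%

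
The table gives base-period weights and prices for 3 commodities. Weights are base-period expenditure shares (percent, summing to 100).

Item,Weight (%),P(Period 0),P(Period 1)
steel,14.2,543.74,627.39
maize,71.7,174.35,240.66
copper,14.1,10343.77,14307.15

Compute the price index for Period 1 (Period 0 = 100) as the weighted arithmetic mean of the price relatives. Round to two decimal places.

134.86

steel: 14.2 × (627.39/543.74) = 14.2 × 1.153842 = 16.3846
maize: 71.7 × (240.66/174.35) = 71.7 × 1.380327 = 98.9694
copper: 14.1 × (14307.15/10343.77) = 14.1 × 1.383166 = 19.5026
Index = Σ wᵢ·(p₁ᵢ/p₀ᵢ) = 16.3846 + 98.9694 + 19.5026 = 134.8566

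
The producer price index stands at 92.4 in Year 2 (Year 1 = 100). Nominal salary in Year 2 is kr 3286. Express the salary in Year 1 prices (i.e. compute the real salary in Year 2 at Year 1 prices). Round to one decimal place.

Real = Nominal ÷ (Index/100) = 3286 ÷ (92.4/100)
     = 3286 ÷ 0.924 = 3556.2771

3556.3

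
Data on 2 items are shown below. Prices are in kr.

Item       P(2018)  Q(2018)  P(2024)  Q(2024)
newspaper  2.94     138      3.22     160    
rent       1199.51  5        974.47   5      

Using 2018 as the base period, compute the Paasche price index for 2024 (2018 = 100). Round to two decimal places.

83.30

Paasche price index uses current-period quantities as weights.
ΣP(2024)·Q(2024) = 3.22×160 + 974.47×5 = 515.2 + 4872.35 = 5387.55
ΣP(2018)·Q(2024) = 2.94×160 + 1199.51×5 = 470.4 + 5997.55 = 6467.95
Index = 5387.55 / 6467.95 × 100 = 83.2961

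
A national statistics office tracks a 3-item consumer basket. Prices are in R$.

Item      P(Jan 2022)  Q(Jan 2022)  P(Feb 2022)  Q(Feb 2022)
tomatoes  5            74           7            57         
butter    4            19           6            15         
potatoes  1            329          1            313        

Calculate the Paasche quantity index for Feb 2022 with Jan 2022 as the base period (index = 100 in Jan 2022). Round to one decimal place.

83.5

Paasche quantity index uses current-period prices as weights.
ΣP(Feb 2022)·Q(Feb 2022) = 7×57 + 6×15 + 1×313 = 399 + 90 + 313 = 802
ΣP(Feb 2022)·Q(Jan 2022) = 7×74 + 6×19 + 1×329 = 518 + 114 + 329 = 961
Index = 802 / 961 × 100 = 83.4547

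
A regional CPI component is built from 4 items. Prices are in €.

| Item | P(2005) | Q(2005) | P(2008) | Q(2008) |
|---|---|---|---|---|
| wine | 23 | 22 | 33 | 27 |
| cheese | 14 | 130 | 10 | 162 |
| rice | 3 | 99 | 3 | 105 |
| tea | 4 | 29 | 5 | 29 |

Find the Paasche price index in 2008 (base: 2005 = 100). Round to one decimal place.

Paasche price index uses current-period quantities as weights.
ΣP(2008)·Q(2008) = 33×27 + 10×162 + 3×105 + 5×29 = 891 + 1620 + 315 + 145 = 2971
ΣP(2005)·Q(2008) = 23×27 + 14×162 + 3×105 + 4×29 = 621 + 2268 + 315 + 116 = 3320
Index = 2971 / 3320 × 100 = 89.4880

89.5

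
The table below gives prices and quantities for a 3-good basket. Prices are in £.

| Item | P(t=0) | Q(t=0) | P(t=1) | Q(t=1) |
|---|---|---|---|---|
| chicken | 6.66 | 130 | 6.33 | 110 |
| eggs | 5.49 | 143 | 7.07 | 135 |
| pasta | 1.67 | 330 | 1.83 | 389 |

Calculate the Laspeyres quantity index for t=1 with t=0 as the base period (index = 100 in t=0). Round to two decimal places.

Laspeyres quantity index uses base-period prices as weights.
ΣP(t=0)·Q(t=1) = 6.66×110 + 5.49×135 + 1.67×389 = 732.6 + 741.15 + 649.63 = 2123.38
ΣP(t=0)·Q(t=0) = 6.66×130 + 5.49×143 + 1.67×330 = 865.8 + 785.07 + 551.1 = 2201.97
Index = 2123.38 / 2201.97 × 100 = 96.4309

96.43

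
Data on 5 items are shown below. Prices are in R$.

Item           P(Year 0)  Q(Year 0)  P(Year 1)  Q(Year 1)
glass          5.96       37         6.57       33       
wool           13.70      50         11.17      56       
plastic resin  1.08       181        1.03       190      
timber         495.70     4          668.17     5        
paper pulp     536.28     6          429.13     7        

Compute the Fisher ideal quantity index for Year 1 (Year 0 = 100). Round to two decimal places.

117.93

Laspeyres component (base-period weights):
ΣP(Year 0)Q(Year 1) = 5.96×33 + 13.70×56 + 1.08×190 + 495.70×5 + 536.28×7 = 196.68 + 767.2 + 205.2 + 2478.5 + 3753.96 = 7401.54
ΣP(Year 0)Q(Year 0) = 5.96×37 + 13.70×50 + 1.08×181 + 495.70×4 + 536.28×6 = 220.52 + 685 + 195.48 + 1982.8 + 3217.68 = 6301.48
L = 7401.54 / 6301.48 × 100 = 117.4572
Paasche component (current-period weights):
ΣP(Year 1)Q(Year 1) = 6.57×33 + 11.17×56 + 1.03×190 + 668.17×5 + 429.13×7 = 216.81 + 625.52 + 195.7 + 3340.85 + 3003.91 = 7382.79
ΣP(Year 1)Q(Year 0) = 6.57×37 + 11.17×50 + 1.03×181 + 668.17×4 + 429.13×6 = 243.09 + 558.5 + 186.43 + 2672.68 + 2574.78 = 6235.48
P = 7382.79 / 6235.48 × 100 = 118.3997
Fisher = √(L × P) = √(117.4572 × 118.3997) = 117.9275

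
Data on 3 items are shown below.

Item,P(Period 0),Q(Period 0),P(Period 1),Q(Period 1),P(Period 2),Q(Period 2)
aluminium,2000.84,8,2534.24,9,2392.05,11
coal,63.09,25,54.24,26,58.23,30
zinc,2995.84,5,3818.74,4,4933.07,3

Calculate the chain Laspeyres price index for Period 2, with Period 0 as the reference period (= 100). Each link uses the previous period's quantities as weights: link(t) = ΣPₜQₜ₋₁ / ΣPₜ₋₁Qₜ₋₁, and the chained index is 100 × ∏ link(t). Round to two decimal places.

135.45

Link Period 0→Period 1:
ΣP(Period 1)Q(Period 0) = 2534.24×8 + 54.24×25 + 3818.74×5 = 20273.92 + 1356 + 19093.7 = 40723.62
ΣP(Period 0)Q(Period 0) = 2000.84×8 + 63.09×25 + 2995.84×5 = 16006.72 + 1577.25 + 14979.2 = 32563.17
link = 40723.62/32563.17 = 1.250604
Link Period 1→Period 2:
ΣP(Period 2)Q(Period 1) = 2392.05×9 + 58.23×26 + 4933.07×4 = 21528.45 + 1513.98 + 19732.28 = 42774.71
ΣP(Period 1)Q(Period 1) = 2534.24×9 + 54.24×26 + 3818.74×4 = 22808.16 + 1410.24 + 15274.96 = 39493.36
link = 42774.71/39493.36 = 1.083086
Chained index = 100 × 1.250604 × 1.083086 = 135.4511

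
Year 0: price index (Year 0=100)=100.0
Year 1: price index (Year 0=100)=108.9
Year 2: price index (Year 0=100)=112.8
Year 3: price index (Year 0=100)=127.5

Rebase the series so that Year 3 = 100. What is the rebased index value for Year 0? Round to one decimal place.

Rebased(Year 0) = 100.0 / 127.5 × 100 = 78.4314

78.4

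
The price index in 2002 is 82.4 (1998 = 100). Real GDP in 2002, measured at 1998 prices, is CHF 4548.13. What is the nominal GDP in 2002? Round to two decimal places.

Nominal = Real × (Index/100) = 4548.13 × (82.4/100)
        = 4548.13 × 0.824 = 3747.6591

3747.66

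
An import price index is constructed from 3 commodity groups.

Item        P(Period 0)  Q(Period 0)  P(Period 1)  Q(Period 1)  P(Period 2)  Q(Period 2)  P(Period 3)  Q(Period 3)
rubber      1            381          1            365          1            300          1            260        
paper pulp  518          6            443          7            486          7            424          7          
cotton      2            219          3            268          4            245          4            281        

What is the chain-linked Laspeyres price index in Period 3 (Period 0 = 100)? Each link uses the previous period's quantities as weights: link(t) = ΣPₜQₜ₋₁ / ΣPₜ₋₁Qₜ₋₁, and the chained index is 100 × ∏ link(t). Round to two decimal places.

Link Period 0→Period 1:
ΣP(Period 1)Q(Period 0) = 1×381 + 443×6 + 3×219 = 381 + 2658 + 657 = 3696
ΣP(Period 0)Q(Period 0) = 1×381 + 518×6 + 2×219 = 381 + 3108 + 438 = 3927
link = 3696/3927 = 0.941176
Link Period 1→Period 2:
ΣP(Period 2)Q(Period 1) = 1×365 + 486×7 + 4×268 = 365 + 3402 + 1072 = 4839
ΣP(Period 1)Q(Period 1) = 1×365 + 443×7 + 3×268 = 365 + 3101 + 804 = 4270
link = 4839/4270 = 1.133255
Link Period 2→Period 3:
ΣP(Period 3)Q(Period 2) = 1×300 + 424×7 + 4×245 = 300 + 2968 + 980 = 4248
ΣP(Period 2)Q(Period 2) = 1×300 + 486×7 + 4×245 = 300 + 3402 + 980 = 4682
link = 4248/4682 = 0.907305
Chained index = 100 × 0.941176 × 1.133255 × 0.907305 = 96.7725

96.77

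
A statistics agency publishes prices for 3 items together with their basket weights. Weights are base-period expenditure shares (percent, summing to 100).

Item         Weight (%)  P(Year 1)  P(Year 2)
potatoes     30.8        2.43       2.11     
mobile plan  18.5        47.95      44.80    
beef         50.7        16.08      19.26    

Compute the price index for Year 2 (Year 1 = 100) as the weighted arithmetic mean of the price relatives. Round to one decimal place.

potatoes: 30.8 × (2.11/2.43) = 30.8 × 0.868313 = 26.7440
mobile plan: 18.5 × (44.80/47.95) = 18.5 × 0.934307 = 17.2847
beef: 50.7 × (19.26/16.08) = 50.7 × 1.197761 = 60.7265
Index = Σ wᵢ·(p₁ᵢ/p₀ᵢ) = 26.7440 + 17.2847 + 60.7265 = 104.7552

104.8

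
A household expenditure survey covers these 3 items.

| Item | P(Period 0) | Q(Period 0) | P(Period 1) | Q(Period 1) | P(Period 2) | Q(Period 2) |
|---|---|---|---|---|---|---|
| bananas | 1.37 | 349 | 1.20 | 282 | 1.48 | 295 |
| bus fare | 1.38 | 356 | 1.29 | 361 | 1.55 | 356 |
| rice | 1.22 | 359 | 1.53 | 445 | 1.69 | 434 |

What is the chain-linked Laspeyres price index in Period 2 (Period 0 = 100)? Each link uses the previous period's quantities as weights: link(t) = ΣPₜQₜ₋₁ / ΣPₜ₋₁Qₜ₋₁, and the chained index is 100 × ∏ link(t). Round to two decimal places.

Link Period 0→Period 1:
ΣP(Period 1)Q(Period 0) = 1.20×349 + 1.29×356 + 1.53×359 = 418.8 + 459.24 + 549.27 = 1427.31
ΣP(Period 0)Q(Period 0) = 1.37×349 + 1.38×356 + 1.22×359 = 478.13 + 491.28 + 437.98 = 1407.39
link = 1427.31/1407.39 = 1.014154
Link Period 1→Period 2:
ΣP(Period 2)Q(Period 1) = 1.48×282 + 1.55×361 + 1.69×445 = 417.36 + 559.55 + 752.05 = 1728.96
ΣP(Period 1)Q(Period 1) = 1.20×282 + 1.29×361 + 1.53×445 = 338.4 + 465.69 + 680.85 = 1484.94
link = 1728.96/1484.94 = 1.164330
Chained index = 100 × 1.014154 × 1.164330 = 118.0810

118.08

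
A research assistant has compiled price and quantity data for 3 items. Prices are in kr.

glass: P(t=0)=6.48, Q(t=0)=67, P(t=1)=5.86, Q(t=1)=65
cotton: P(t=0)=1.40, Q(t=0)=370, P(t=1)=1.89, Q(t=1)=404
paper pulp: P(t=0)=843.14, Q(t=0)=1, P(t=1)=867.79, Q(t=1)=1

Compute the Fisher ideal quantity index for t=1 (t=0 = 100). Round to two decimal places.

102.30

Laspeyres component (base-period weights):
ΣP(t=0)Q(t=1) = 6.48×65 + 1.40×404 + 843.14×1 = 421.2 + 565.6 + 843.14 = 1829.94
ΣP(t=0)Q(t=0) = 6.48×67 + 1.40×370 + 843.14×1 = 434.16 + 518 + 843.14 = 1795.3
L = 1829.94 / 1795.3 × 100 = 101.9295
Paasche component (current-period weights):
ΣP(t=1)Q(t=1) = 5.86×65 + 1.89×404 + 867.79×1 = 380.9 + 763.56 + 867.79 = 2012.25
ΣP(t=1)Q(t=0) = 5.86×67 + 1.89×370 + 867.79×1 = 392.62 + 699.3 + 867.79 = 1959.71
P = 2012.25 / 1959.71 × 100 = 102.6810
Fisher = √(L × P) = √(101.9295 × 102.6810) = 102.3046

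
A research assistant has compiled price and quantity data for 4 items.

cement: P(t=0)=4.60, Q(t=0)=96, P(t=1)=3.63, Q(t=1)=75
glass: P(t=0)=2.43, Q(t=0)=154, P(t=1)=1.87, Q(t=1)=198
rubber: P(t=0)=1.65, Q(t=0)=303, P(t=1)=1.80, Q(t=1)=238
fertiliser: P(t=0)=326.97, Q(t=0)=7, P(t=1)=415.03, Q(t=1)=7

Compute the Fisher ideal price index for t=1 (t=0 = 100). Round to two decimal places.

Laspeyres component (base-period weights):
ΣP(t=1)Q(t=0) = 3.63×96 + 1.87×154 + 1.80×303 + 415.03×7 = 348.48 + 287.98 + 545.4 + 2905.21 = 4087.07
ΣP(t=0)Q(t=0) = 4.60×96 + 2.43×154 + 1.65×303 + 326.97×7 = 441.6 + 374.22 + 499.95 + 2288.79 = 3604.56
L = 4087.07 / 3604.56 × 100 = 113.3861
Paasche component (current-period weights):
ΣP(t=1)Q(t=1) = 3.63×75 + 1.87×198 + 1.80×238 + 415.03×7 = 272.25 + 370.26 + 428.4 + 2905.21 = 3976.12
ΣP(t=0)Q(t=1) = 4.60×75 + 2.43×198 + 1.65×238 + 326.97×7 = 345 + 481.14 + 392.7 + 2288.79 = 3507.63
P = 3976.12 / 3507.63 × 100 = 113.3563
Fisher = √(L × P) = √(113.3861 × 113.3563) = 113.3712

113.37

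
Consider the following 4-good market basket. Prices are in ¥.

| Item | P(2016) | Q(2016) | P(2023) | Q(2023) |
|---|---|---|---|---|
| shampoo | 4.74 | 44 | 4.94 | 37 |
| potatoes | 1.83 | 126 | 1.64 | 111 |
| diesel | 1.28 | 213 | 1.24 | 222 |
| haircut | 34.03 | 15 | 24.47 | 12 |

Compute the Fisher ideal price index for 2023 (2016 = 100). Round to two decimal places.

86.76

Laspeyres component (base-period weights):
ΣP(2023)Q(2016) = 4.94×44 + 1.64×126 + 1.24×213 + 24.47×15 = 217.36 + 206.64 + 264.12 + 367.05 = 1055.17
ΣP(2016)Q(2016) = 4.74×44 + 1.83×126 + 1.28×213 + 34.03×15 = 208.56 + 230.58 + 272.64 + 510.45 = 1222.23
L = 1055.17 / 1222.23 × 100 = 86.3315
Paasche component (current-period weights):
ΣP(2023)Q(2023) = 4.94×37 + 1.64×111 + 1.24×222 + 24.47×12 = 182.78 + 182.04 + 275.28 + 293.64 = 933.74
ΣP(2016)Q(2023) = 4.74×37 + 1.83×111 + 1.28×222 + 34.03×12 = 175.38 + 203.13 + 284.16 + 408.36 = 1071.03
P = 933.74 / 1071.03 × 100 = 87.1815
Fisher = √(L × P) = √(86.3315 × 87.1815) = 86.7555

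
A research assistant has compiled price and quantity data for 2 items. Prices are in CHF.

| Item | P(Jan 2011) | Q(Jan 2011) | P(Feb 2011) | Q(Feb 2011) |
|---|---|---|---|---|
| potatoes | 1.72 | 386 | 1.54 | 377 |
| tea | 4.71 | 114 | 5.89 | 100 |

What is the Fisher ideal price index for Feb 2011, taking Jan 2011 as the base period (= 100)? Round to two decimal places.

Laspeyres component (base-period weights):
ΣP(Feb 2011)Q(Jan 2011) = 1.54×386 + 5.89×114 = 594.44 + 671.46 = 1265.9
ΣP(Jan 2011)Q(Jan 2011) = 1.72×386 + 4.71×114 = 663.92 + 536.94 = 1200.86
L = 1265.9 / 1200.86 × 100 = 105.4161
Paasche component (current-period weights):
ΣP(Feb 2011)Q(Feb 2011) = 1.54×377 + 5.89×100 = 580.58 + 589 = 1169.58
ΣP(Jan 2011)Q(Feb 2011) = 1.72×377 + 4.71×100 = 648.44 + 471 = 1119.44
P = 1169.58 / 1119.44 × 100 = 104.4790
Fisher = √(L × P) = √(105.4161 × 104.4790) = 104.9465

104.95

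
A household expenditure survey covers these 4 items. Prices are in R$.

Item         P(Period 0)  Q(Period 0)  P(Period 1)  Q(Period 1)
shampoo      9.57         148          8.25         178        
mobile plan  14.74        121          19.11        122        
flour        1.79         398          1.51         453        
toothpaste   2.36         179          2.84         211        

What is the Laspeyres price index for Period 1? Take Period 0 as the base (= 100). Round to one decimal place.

107.1

Laspeyres price index uses base-period quantities as weights.
ΣP(Period 1)·Q(Period 0) = 8.25×148 + 19.11×121 + 1.51×398 + 2.84×179 = 1221 + 2312.31 + 600.98 + 508.36 = 4642.65
ΣP(Period 0)·Q(Period 0) = 9.57×148 + 14.74×121 + 1.79×398 + 2.36×179 = 1416.36 + 1783.54 + 712.42 + 422.44 = 4334.76
Index = 4642.65 / 4334.76 × 100 = 107.1028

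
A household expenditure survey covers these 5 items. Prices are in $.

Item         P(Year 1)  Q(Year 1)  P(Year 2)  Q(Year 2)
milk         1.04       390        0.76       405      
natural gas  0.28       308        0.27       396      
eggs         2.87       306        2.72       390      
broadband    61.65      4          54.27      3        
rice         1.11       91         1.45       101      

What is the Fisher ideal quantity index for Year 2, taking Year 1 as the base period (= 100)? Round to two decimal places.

Laspeyres component (base-period weights):
ΣP(Year 1)Q(Year 2) = 1.04×405 + 0.28×396 + 2.87×390 + 61.65×3 + 1.11×101 = 421.2 + 110.88 + 1119.3 + 184.95 + 112.11 = 1948.44
ΣP(Year 1)Q(Year 1) = 1.04×390 + 0.28×308 + 2.87×306 + 61.65×4 + 1.11×91 = 405.6 + 86.24 + 878.22 + 246.6 + 101.01 = 1717.67
L = 1948.44 / 1717.67 × 100 = 113.4351
Paasche component (current-period weights):
ΣP(Year 2)Q(Year 2) = 0.76×405 + 0.27×396 + 2.72×390 + 54.27×3 + 1.45×101 = 307.8 + 106.92 + 1060.8 + 162.81 + 146.45 = 1784.78
ΣP(Year 2)Q(Year 1) = 0.76×390 + 0.27×308 + 2.72×306 + 54.27×4 + 1.45×91 = 296.4 + 83.16 + 832.32 + 217.08 + 131.95 = 1560.91
P = 1784.78 / 1560.91 × 100 = 114.3423
Fisher = √(L × P) = √(113.4351 × 114.3423) = 113.8878

113.89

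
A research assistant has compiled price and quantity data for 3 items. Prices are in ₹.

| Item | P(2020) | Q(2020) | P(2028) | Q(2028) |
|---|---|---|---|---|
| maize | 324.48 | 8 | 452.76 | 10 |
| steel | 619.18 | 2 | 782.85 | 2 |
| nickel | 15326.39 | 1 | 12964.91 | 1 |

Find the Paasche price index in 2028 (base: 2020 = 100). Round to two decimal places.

Paasche price index uses current-period quantities as weights.
ΣP(2028)·Q(2028) = 452.76×10 + 782.85×2 + 12964.91×1 = 4527.6 + 1565.7 + 12964.91 = 19058.21
ΣP(2020)·Q(2028) = 324.48×10 + 619.18×2 + 15326.39×1 = 3244.8 + 1238.36 + 15326.39 = 19809.55
Index = 19058.21 / 19809.55 × 100 = 96.2072

96.21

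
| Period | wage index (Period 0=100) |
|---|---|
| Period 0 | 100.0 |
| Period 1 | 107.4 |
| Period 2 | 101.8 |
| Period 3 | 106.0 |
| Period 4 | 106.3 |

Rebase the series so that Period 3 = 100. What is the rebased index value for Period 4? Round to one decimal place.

100.3

Rebased(Period 4) = 106.3 / 106.0 × 100 = 100.2830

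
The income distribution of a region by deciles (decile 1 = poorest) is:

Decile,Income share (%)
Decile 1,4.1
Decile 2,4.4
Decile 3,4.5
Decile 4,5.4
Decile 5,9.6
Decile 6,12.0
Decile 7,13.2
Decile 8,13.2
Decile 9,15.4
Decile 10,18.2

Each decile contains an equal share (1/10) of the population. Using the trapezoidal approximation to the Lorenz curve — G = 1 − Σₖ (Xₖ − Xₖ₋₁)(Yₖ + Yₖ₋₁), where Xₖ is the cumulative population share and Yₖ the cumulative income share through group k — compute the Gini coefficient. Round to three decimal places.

Cumulative income shares Yₖ: 0.0410, 0.0850, 0.1300, 0.1840, 0.2800, 0.4000, 0.5320, 0.6640, 0.8180, 1.0000
Σ (Xₖ−Xₖ₋₁)(Yₖ+Yₖ₋₁) = (1/10)(0.0410+0.0000) + (1/10)(0.0850+0.0410) + (1/10)(0.1300+0.0850) + (1/10)(0.1840+0.1300) + (1/10)(0.2800+0.1840) + (1/10)(0.4000+0.2800) + (1/10)(0.5320+0.4000) + (1/10)(0.6640+0.5320) + (1/10)(0.8180+0.6640) + (1/10)(1.0000+0.8180)
  = 0.0041 + 0.0126 + 0.0215 + 0.0314 + 0.0464 + 0.0680 + 0.0932 + 0.1196 + 0.1482 + 0.1818 = 0.7268
G = 1 − 0.7268 = 0.2732

0.273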